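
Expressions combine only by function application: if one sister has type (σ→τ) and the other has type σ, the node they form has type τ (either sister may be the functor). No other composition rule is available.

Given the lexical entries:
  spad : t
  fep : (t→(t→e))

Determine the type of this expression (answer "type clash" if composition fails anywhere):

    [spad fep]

At [spad fep], fep : (t→(t→e)) takes spad : t, giving (t→e).

(t→e)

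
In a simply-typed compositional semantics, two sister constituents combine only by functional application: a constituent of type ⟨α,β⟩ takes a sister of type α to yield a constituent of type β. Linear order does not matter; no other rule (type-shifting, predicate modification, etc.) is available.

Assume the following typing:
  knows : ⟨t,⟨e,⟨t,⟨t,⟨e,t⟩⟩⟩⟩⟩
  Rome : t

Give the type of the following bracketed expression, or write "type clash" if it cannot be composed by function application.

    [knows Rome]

⟨e,⟨t,⟨t,⟨e,t⟩⟩⟩⟩

[knows Rome] — knows of type ⟨t,⟨e,⟨t,⟨t,⟨e,t⟩⟩⟩⟩⟩ combines with Rome of type t: type ⟨e,⟨t,⟨t,⟨e,t⟩⟩⟩⟩.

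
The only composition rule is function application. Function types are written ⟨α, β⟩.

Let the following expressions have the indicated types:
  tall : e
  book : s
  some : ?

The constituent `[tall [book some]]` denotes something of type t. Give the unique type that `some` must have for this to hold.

⟨s, ⟨e, t⟩⟩

[tall [book some]] must have type t. The sister tall has type e; that is not a function onto t, so [book some] must be the functor, of type ⟨e, t⟩.
[book some] must have type ⟨e, t⟩. The sister book has type s; that is not a function onto ⟨e, t⟩, so some must be the functor, of type ⟨s, ⟨e, t⟩⟩.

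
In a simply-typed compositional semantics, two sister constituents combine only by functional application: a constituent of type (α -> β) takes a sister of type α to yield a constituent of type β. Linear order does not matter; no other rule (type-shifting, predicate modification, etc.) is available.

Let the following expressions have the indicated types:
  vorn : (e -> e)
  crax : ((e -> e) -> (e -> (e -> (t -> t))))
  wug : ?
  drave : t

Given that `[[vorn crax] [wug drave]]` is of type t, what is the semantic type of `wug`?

(t -> ((e -> (e -> (t -> t))) -> t))

At [[vorn crax] [wug drave]] (required: t): [vorn crax] is (e -> (e -> (t -> t))), which is not a function with range t; hence [wug drave] is the functor — type ((e -> (e -> (t -> t))) -> t).
At [wug drave] (required: ((e -> (e -> (t -> t))) -> t)): drave is t, which is not a function with range ((e -> (e -> (t -> t))) -> t); hence wug is the functor — type (t -> ((e -> (e -> (t -> t))) -> t)).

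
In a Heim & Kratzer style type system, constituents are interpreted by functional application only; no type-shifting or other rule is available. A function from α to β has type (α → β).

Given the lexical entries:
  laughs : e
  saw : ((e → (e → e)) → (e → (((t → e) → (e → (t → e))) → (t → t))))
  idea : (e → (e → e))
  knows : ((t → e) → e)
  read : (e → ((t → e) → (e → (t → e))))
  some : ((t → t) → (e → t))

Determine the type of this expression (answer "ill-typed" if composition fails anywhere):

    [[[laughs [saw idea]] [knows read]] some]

[saw idea]: saw is ((e → (e → e)) → (e → (((t → e) → (e → (t → e))) → (t → t)))), idea is (e → (e → e)); result (e → (((t → e) → (e → (t → e))) → (t → t))).
[laughs [saw idea]]: [saw idea] is (e → (((t → e) → (e → (t → e))) → (t → t))), laughs is e; result (((t → e) → (e → (t → e))) → (t → t)).
[knows read]: ((t → e) → e) and (e → ((t → e) → (e → (t → e)))) cannot combine by function application — type clash.

ill-typed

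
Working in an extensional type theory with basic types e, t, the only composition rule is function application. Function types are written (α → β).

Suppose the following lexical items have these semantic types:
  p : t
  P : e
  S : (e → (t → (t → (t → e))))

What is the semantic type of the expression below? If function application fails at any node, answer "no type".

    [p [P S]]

(t → (t → e))

[P S]: functor S : (e → (t → (t → (t → e)))), argument P : e; result (t → (t → (t → e))).
[p [P S]]: functor [P S] : (t → (t → (t → e))), argument p : t; result (t → (t → e)).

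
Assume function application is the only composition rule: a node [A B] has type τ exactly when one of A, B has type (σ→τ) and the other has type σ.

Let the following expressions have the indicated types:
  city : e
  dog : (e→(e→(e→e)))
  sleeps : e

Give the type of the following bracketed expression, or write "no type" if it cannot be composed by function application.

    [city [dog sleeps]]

[dog sleeps]: (e→(e→(e→e))) applied to e yields (e→(e→e)).
[city [dog sleeps]]: (e→(e→e)) applied to e yields (e→e).

(e→e)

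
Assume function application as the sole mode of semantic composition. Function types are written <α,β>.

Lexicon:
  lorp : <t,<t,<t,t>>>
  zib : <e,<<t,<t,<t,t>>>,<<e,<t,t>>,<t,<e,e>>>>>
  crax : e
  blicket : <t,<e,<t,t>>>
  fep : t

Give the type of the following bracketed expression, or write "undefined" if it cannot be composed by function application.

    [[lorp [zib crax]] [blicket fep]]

[zib crax] — zib of type <e,<<t,<t,<t,t>>>,<<e,<t,t>>,<t,<e,e>>>>> combines with crax of type e: type <<t,<t,<t,t>>>,<<e,<t,t>>,<t,<e,e>>>>.
[lorp [zib crax]] — [zib crax] of type <<t,<t,<t,t>>>,<<e,<t,t>>,<t,<e,e>>>> combines with lorp of type <t,<t,<t,t>>>: type <<e,<t,t>>,<t,<e,e>>>.
[blicket fep] — blicket of type <t,<e,<t,t>>> combines with fep of type t: type <e,<t,t>>.
[[lorp [zib crax]] [blicket fep]] — [lorp [zib crax]] of type <<e,<t,t>>,<t,<e,e>>> combines with [blicket fep] of type <e,<t,t>>: type <t,<e,e>>.

<t,<e,e>>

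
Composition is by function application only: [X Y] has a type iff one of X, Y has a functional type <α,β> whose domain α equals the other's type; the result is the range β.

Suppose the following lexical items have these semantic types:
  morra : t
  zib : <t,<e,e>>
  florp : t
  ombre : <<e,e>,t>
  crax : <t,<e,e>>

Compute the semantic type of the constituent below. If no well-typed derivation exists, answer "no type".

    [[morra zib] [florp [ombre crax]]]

no type

[morra zib]: functor zib : <t,<e,e>>, argument morra : t; result <e,e>.
[ombre crax]: <<e,e>,t> and <t,<e,e>> cannot combine by function application — type clash.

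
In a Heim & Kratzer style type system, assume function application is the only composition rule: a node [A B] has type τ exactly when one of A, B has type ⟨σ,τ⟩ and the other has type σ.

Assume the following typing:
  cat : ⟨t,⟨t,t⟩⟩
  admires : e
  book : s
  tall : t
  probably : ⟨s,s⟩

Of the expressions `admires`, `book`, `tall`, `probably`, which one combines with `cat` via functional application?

admires : e — no; cat wants t, and admires wants nothing (atomic).
book : s — no; cat wants t, and book wants nothing (atomic).
tall — combines: cat : ⟨t,⟨t,t⟩⟩ takes tall : t as argument, giving ⟨t,t⟩.
probably : ⟨s,s⟩ — no; cat wants t, and probably wants s.

tall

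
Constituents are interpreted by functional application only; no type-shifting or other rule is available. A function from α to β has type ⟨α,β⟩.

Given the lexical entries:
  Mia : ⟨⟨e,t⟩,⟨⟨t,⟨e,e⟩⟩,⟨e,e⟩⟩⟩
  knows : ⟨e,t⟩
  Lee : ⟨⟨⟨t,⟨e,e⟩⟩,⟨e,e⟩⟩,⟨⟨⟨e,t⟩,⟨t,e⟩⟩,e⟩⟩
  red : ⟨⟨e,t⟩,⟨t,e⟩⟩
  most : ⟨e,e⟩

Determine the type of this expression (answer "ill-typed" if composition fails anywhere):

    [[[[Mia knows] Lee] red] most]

e

[Mia knows]: ⟨⟨e,t⟩,⟨⟨t,⟨e,e⟩⟩,⟨e,e⟩⟩⟩ applied to ⟨e,t⟩ yields ⟨⟨t,⟨e,e⟩⟩,⟨e,e⟩⟩.
[[Mia knows] Lee]: ⟨⟨⟨t,⟨e,e⟩⟩,⟨e,e⟩⟩,⟨⟨⟨e,t⟩,⟨t,e⟩⟩,e⟩⟩ applied to ⟨⟨t,⟨e,e⟩⟩,⟨e,e⟩⟩ yields ⟨⟨⟨e,t⟩,⟨t,e⟩⟩,e⟩.
[[[Mia knows] Lee] red]: ⟨⟨⟨e,t⟩,⟨t,e⟩⟩,e⟩ applied to ⟨⟨e,t⟩,⟨t,e⟩⟩ yields e.
[[[[Mia knows] Lee] red] most]: ⟨e,e⟩ applied to e yields e.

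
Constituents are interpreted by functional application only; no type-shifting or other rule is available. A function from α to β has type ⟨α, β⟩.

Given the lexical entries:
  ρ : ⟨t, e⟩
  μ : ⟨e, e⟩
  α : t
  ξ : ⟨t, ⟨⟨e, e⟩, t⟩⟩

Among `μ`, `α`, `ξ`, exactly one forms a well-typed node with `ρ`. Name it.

μ : ⟨e, e⟩ — no; ρ wants t, and μ wants e.
α — combines: ρ : ⟨t, e⟩ takes α : t as argument, giving e.
ξ : ⟨t, ⟨⟨e, e⟩, t⟩⟩ — no; ρ wants t, and ξ wants t.

α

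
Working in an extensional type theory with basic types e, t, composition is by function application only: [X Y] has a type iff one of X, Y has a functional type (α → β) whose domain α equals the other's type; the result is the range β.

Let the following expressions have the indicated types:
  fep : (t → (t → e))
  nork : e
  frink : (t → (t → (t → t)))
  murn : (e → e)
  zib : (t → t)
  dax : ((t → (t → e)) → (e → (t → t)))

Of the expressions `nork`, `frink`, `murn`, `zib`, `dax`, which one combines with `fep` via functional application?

dax

nork : e — neither side's domain matches the other.
frink : (t → (t → (t → t))) — neither side's domain matches the other.
murn : (e → e) — neither side's domain matches the other.
zib : (t → t) — neither side's domain matches the other.
dax — combines: dax : ((t → (t → e)) → (e → (t → t))) takes fep : (t → (t → e)) as argument, giving (e → (t → t)).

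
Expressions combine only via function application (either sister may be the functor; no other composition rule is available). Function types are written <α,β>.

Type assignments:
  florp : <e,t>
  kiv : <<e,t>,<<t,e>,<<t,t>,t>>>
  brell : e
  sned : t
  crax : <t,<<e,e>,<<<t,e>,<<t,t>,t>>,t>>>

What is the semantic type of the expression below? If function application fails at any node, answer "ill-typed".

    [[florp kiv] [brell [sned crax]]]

[florp kiv]: kiv is <<e,t>,<<t,e>,<<t,t>,t>>>, florp is <e,t>; result <<t,e>,<<t,t>,t>>.
[sned crax]: crax is <t,<<e,e>,<<<t,e>,<<t,t>,t>>,t>>>, sned is t; result <<e,e>,<<<t,e>,<<t,t>,t>>,t>>.
[brell [sned crax]]: e and <<e,e>,<<<t,e>,<<t,t>,t>>,t>> cannot combine by function application — type clash.

ill-typed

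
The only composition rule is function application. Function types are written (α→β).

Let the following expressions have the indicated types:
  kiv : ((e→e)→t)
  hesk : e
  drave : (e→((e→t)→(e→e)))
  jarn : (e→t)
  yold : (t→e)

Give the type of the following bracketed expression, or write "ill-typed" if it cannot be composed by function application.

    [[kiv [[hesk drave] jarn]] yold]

e

[hesk drave]: functor drave : (e→((e→t)→(e→e))), argument hesk : e; result ((e→t)→(e→e)).
[[hesk drave] jarn]: functor [hesk drave] : ((e→t)→(e→e)), argument jarn : (e→t); result (e→e).
[kiv [[hesk drave] jarn]]: functor kiv : ((e→e)→t), argument [[hesk drave] jarn] : (e→e); result t.
[[kiv [[hesk drave] jarn]] yold]: functor yold : (t→e), argument [kiv [[hesk drave] jarn]] : t; result e.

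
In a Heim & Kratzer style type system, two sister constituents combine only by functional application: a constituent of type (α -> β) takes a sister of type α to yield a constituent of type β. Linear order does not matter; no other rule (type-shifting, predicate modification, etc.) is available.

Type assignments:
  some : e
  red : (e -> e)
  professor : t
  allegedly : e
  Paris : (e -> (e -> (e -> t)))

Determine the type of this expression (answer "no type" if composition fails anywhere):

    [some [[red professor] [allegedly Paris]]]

At [red professor]: neither (e -> e) nor t can take the other as argument; the node is ill-typed.

no type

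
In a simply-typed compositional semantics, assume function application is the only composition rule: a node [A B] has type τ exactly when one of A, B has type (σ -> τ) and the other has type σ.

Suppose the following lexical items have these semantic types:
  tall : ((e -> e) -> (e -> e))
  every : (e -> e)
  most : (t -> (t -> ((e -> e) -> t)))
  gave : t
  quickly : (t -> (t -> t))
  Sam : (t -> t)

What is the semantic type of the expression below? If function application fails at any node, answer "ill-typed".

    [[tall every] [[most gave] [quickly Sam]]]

ill-typed

[tall every]: ((e -> e) -> (e -> e)) applied to (e -> e) yields (e -> e).
[most gave]: (t -> (t -> ((e -> e) -> t))) applied to t yields (t -> ((e -> e) -> t)).
[quickly Sam]: (t -> (t -> t)) and (t -> t) cannot combine by function application — type clash.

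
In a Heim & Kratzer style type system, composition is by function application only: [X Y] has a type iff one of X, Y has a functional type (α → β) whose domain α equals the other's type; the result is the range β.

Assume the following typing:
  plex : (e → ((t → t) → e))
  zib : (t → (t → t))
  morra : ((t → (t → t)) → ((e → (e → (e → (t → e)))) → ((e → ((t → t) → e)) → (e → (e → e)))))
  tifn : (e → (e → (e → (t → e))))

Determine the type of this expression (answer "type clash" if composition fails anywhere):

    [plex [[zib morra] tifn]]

(e → (e → e))

[zib morra]: morra is ((t → (t → t)) → ((e → (e → (e → (t → e)))) → ((e → ((t → t) → e)) → (e → (e → e))))), zib is (t → (t → t)); result ((e → (e → (e → (t → e)))) → ((e → ((t → t) → e)) → (e → (e → e)))).
[[zib morra] tifn]: [zib morra] is ((e → (e → (e → (t → e)))) → ((e → ((t → t) → e)) → (e → (e → e)))), tifn is (e → (e → (e → (t → e)))); result ((e → ((t → t) → e)) → (e → (e → e))).
[plex [[zib morra] tifn]]: [[zib morra] tifn] is ((e → ((t → t) → e)) → (e → (e → e))), plex is (e → ((t → t) → e)); result (e → (e → e)).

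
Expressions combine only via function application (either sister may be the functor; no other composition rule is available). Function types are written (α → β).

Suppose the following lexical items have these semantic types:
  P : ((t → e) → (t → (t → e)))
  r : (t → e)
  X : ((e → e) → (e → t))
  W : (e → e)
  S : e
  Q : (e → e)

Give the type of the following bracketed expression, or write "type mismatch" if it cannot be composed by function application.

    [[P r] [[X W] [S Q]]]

(t → e)

[P r]: functor P : ((t → e) → (t → (t → e))), argument r : (t → e); result (t → (t → e)).
[X W]: functor X : ((e → e) → (e → t)), argument W : (e → e); result (e → t).
[S Q]: functor Q : (e → e), argument S : e; result e.
[[X W] [S Q]]: functor [X W] : (e → t), argument [S Q] : e; result t.
[[P r] [[X W] [S Q]]]: functor [P r] : (t → (t → e)), argument [[X W] [S Q]] : t; result (t → e).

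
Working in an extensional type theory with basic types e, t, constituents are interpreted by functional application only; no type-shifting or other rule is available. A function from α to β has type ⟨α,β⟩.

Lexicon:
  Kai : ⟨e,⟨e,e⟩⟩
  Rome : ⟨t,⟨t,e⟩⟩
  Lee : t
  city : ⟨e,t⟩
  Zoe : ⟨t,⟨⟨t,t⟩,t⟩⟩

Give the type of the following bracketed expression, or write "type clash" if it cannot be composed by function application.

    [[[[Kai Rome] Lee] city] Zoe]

[Kai Rome]: ⟨e,⟨e,e⟩⟩ with ⟨t,⟨t,e⟩⟩ — neither is a function whose domain matches the other; composition fails here.

type clash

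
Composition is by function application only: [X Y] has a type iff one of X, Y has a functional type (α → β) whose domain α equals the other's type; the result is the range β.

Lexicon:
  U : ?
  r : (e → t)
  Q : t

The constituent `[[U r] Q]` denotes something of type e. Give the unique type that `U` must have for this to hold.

((e → t) → (t → e))

For [[U r] Q] to have type e with Q of type t, [U r] must be the function: [U r] : (t → e).
For [U r] to have type (t → e) with r of type (e → t), U must be the function: U : ((e → t) → (t → e)).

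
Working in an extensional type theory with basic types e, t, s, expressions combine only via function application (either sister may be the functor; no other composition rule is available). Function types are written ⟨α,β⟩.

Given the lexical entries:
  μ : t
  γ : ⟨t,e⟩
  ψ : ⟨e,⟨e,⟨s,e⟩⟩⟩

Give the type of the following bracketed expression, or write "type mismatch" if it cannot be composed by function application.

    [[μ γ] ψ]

[μ γ]: functor γ : ⟨t,e⟩, argument μ : t; result e.
[[μ γ] ψ]: functor ψ : ⟨e,⟨e,⟨s,e⟩⟩⟩, argument [μ γ] : e; result ⟨e,⟨s,e⟩⟩.

⟨e,⟨s,e⟩⟩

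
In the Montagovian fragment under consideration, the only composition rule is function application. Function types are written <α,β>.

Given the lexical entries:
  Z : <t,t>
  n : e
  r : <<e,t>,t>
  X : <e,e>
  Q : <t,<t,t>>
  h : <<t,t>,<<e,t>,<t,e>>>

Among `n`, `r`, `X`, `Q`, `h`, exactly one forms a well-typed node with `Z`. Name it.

h

n : e — does not combine with Z.
r : <<e,t>,t> — does not combine with Z.
X : <e,e> — does not combine with Z.
Q : <t,<t,t>> — does not combine with Z.
h — combines: h : <<t,t>,<<e,t>,<t,e>>> takes Z : <t,t> as argument, giving <<e,t>,<t,e>>.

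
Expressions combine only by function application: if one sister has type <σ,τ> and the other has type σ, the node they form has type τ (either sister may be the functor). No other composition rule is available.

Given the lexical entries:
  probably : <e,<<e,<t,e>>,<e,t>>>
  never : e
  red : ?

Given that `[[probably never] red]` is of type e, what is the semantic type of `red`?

[[probably never] red] must have type e. The sister [probably never] has type <<e,<t,e>>,<e,t>>; that is not a function onto e, so red must be the functor, of type <<<e,<t,e>>,<e,t>>,e>.

<<<e,<t,e>>,<e,t>>,e>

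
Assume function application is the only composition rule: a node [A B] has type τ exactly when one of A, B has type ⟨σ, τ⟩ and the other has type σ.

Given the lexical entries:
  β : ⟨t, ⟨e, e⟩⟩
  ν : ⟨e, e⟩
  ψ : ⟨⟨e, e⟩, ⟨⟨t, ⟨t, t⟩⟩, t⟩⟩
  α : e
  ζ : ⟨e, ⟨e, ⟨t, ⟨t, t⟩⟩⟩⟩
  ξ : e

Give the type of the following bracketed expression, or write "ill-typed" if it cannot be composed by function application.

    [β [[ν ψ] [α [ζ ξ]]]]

⟨e, e⟩

[ν ψ]: ⟨⟨e, e⟩, ⟨⟨t, ⟨t, t⟩⟩, t⟩⟩ applied to ⟨e, e⟩ yields ⟨⟨t, ⟨t, t⟩⟩, t⟩.
[ζ ξ]: ⟨e, ⟨e, ⟨t, ⟨t, t⟩⟩⟩⟩ applied to e yields ⟨e, ⟨t, ⟨t, t⟩⟩⟩.
[α [ζ ξ]]: ⟨e, ⟨t, ⟨t, t⟩⟩⟩ applied to e yields ⟨t, ⟨t, t⟩⟩.
[[ν ψ] [α [ζ ξ]]]: ⟨⟨t, ⟨t, t⟩⟩, t⟩ applied to ⟨t, ⟨t, t⟩⟩ yields t.
[β [[ν ψ] [α [ζ ξ]]]]: ⟨t, ⟨e, e⟩⟩ applied to t yields ⟨e, e⟩.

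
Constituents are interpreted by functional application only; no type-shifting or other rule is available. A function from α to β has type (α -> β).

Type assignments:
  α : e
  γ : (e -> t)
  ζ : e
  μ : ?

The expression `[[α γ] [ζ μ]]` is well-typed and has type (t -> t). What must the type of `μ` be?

(e -> (t -> (t -> t)))

For [[α γ] [ζ μ]] to have type (t -> t) with [α γ] of type t, [ζ μ] must be the function: [ζ μ] : (t -> (t -> t)).
For [ζ μ] to have type (t -> (t -> t)) with ζ of type e, μ must be the function: μ : (e -> (t -> (t -> t))).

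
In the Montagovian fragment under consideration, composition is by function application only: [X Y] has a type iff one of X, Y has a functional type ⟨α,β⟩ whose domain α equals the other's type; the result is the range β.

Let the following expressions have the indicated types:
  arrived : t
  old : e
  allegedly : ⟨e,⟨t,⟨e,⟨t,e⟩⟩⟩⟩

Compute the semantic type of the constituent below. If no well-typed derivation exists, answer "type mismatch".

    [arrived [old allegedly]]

[old allegedly] — allegedly of type ⟨e,⟨t,⟨e,⟨t,e⟩⟩⟩⟩ combines with old of type e: type ⟨t,⟨e,⟨t,e⟩⟩⟩.
[arrived [old allegedly]] — [old allegedly] of type ⟨t,⟨e,⟨t,e⟩⟩⟩ combines with arrived of type t: type ⟨e,⟨t,e⟩⟩.

⟨e,⟨t,e⟩⟩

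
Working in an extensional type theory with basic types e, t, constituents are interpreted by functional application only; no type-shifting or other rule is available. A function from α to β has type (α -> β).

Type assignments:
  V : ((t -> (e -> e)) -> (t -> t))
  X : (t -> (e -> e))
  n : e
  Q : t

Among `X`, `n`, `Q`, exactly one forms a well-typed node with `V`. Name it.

X

X — combines: V : ((t -> (e -> e)) -> (t -> t)) takes X : (t -> (e -> e)) as argument, giving (t -> t).
n : e — no; V wants (t -> (e -> e)), and n wants nothing (atomic).
Q : t — no; V wants (t -> (e -> e)), and Q wants nothing (atomic).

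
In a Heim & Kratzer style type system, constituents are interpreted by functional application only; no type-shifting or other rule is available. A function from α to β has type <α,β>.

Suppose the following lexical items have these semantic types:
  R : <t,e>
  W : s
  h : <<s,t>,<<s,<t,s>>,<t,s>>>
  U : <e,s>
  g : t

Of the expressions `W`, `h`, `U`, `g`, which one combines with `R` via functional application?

W : s — does not combine with R.
h : <<s,t>,<<s,<t,s>>,<t,s>>> — does not combine with R.
U : <e,s> — does not combine with R.
g — combines: R : <t,e> takes g : t as argument, giving e.

g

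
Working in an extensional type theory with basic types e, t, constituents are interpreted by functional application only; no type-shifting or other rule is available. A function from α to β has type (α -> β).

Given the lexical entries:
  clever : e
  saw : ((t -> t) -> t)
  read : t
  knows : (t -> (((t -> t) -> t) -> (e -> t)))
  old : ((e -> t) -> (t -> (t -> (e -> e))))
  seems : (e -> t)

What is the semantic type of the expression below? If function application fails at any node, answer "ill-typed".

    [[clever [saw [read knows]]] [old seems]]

(t -> (e -> e))

At [read knows], knows : (t -> (((t -> t) -> t) -> (e -> t))) takes read : t, giving (((t -> t) -> t) -> (e -> t)).
At [saw [read knows]], [read knows] : (((t -> t) -> t) -> (e -> t)) takes saw : ((t -> t) -> t), giving (e -> t).
At [clever [saw [read knows]]], [saw [read knows]] : (e -> t) takes clever : e, giving t.
At [old seems], old : ((e -> t) -> (t -> (t -> (e -> e)))) takes seems : (e -> t), giving (t -> (t -> (e -> e))).
At [[clever [saw [read knows]]] [old seems]], [old seems] : (t -> (t -> (e -> e))) takes [clever [saw [read knows]]] : t, giving (t -> (e -> e)).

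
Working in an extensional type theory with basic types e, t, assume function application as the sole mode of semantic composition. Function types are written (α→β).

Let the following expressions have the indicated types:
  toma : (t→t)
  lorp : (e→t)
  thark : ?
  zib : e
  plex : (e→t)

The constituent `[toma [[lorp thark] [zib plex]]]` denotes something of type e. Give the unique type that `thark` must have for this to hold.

((e→t)→(t→((t→t)→e)))

[toma [[lorp thark] [zib plex]]] must have type e. The sister toma has type (t→t); that is not a function onto e, so [[lorp thark] [zib plex]] must be the functor, of type ((t→t)→e).
[[lorp thark] [zib plex]] must have type ((t→t)→e). The sister [zib plex] has type t; that is not a function onto ((t→t)→e), so [lorp thark] must be the functor, of type (t→((t→t)→e)).
[lorp thark] must have type (t→((t→t)→e)). The sister lorp has type (e→t); that is not a function onto (t→((t→t)→e)), so thark must be the functor, of type ((e→t)→(t→((t→t)→e))).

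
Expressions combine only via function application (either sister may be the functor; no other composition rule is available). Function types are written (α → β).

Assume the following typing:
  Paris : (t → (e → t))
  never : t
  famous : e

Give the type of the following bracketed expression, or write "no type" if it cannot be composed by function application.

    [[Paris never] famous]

At [Paris never], Paris : (t → (e → t)) takes never : t, giving (e → t).
At [[Paris never] famous], [Paris never] : (e → t) takes famous : e, giving t.

t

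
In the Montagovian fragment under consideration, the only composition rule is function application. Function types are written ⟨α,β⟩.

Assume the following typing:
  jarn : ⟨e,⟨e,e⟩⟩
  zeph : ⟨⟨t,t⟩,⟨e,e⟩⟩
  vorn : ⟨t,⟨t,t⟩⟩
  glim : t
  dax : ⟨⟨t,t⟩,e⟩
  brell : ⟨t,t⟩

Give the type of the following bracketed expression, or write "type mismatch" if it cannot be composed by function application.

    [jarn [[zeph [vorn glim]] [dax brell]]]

⟨e,e⟩

[vorn glim]: ⟨t,⟨t,t⟩⟩ applied to t yields ⟨t,t⟩.
[zeph [vorn glim]]: ⟨⟨t,t⟩,⟨e,e⟩⟩ applied to ⟨t,t⟩ yields ⟨e,e⟩.
[dax brell]: ⟨⟨t,t⟩,e⟩ applied to ⟨t,t⟩ yields e.
[[zeph [vorn glim]] [dax brell]]: ⟨e,e⟩ applied to e yields e.
[jarn [[zeph [vorn glim]] [dax brell]]]: ⟨e,⟨e,e⟩⟩ applied to e yields ⟨e,e⟩.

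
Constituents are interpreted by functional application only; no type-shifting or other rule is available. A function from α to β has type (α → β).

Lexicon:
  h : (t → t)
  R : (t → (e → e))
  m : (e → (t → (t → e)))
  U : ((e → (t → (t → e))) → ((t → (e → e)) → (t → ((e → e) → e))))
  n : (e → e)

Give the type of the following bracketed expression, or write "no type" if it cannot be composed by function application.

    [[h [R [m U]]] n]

no type

[m U]: ((e → (t → (t → e))) → ((t → (e → e)) → (t → ((e → e) → e)))) applied to (e → (t → (t → e))) yields ((t → (e → e)) → (t → ((e → e) → e))).
[R [m U]]: ((t → (e → e)) → (t → ((e → e) → e))) applied to (t → (e → e)) yields (t → ((e → e) → e)).
[h [R [m U]]]: (t → t) and (t → ((e → e) → e)) cannot combine by function application — type clash.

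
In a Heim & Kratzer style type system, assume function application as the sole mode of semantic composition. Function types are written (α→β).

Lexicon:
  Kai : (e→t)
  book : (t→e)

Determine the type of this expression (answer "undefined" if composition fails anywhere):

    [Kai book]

[Kai book]: (e→t) with (t→e) — neither is a function whose domain matches the other; composition fails here.

undefined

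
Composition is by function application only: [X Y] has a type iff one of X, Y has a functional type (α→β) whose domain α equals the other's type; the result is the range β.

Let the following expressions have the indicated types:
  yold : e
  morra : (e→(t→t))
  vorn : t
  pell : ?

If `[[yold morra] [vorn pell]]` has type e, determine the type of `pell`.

At [[yold morra] [vorn pell]] (required: e): [yold morra] is (t→t), which is not a function with range e; hence [vorn pell] is the functor — type ((t→t)→e).
At [vorn pell] (required: ((t→t)→e)): vorn is t, which is not a function with range ((t→t)→e); hence pell is the functor — type (t→((t→t)→e)).

(t→((t→t)→e))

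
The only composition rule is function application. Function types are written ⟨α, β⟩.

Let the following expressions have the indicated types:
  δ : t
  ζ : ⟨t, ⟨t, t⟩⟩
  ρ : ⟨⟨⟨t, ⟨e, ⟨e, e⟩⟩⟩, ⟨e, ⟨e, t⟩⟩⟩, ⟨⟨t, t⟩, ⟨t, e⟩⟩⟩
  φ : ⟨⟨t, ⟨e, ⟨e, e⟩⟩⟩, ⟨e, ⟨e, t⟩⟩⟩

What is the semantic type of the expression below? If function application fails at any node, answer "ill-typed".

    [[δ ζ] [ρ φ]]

[δ ζ]: functor ζ : ⟨t, ⟨t, t⟩⟩, argument δ : t; result ⟨t, t⟩.
[ρ φ]: functor ρ : ⟨⟨⟨t, ⟨e, ⟨e, e⟩⟩⟩, ⟨e, ⟨e, t⟩⟩⟩, ⟨⟨t, t⟩, ⟨t, e⟩⟩⟩, argument φ : ⟨⟨t, ⟨e, ⟨e, e⟩⟩⟩, ⟨e, ⟨e, t⟩⟩⟩; result ⟨⟨t, t⟩, ⟨t, e⟩⟩.
[[δ ζ] [ρ φ]]: functor [ρ φ] : ⟨⟨t, t⟩, ⟨t, e⟩⟩, argument [δ ζ] : ⟨t, t⟩; result ⟨t, e⟩.

⟨t, e⟩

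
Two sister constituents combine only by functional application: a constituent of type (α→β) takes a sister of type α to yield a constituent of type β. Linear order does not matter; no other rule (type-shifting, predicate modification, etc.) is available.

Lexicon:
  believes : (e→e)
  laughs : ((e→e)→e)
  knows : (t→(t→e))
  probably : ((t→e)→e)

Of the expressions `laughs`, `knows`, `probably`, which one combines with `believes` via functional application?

laughs — combines: laughs : ((e→e)→e) takes believes : (e→e) as argument, giving e.
knows : (t→(t→e)) — no; believes wants e, and knows wants t.
probably : ((t→e)→e) — no; believes wants e, and probably wants (t→e).

laughs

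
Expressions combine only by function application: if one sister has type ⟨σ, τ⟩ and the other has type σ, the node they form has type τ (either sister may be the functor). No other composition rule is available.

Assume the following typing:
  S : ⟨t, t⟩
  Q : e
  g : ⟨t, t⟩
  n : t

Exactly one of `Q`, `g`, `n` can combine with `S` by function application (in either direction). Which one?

Q : e — does not combine with S.
g : ⟨t, t⟩ — does not combine with S.
n — combines: S : ⟨t, t⟩ takes n : t as argument, giving t.

n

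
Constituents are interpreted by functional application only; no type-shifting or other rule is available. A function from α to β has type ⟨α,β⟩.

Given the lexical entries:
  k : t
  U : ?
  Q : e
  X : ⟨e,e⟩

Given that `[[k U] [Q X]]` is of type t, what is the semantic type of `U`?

⟨t,⟨e,t⟩⟩

For [[k U] [Q X]] to have type t with [Q X] of type e, [k U] must be the function: [k U] : ⟨e,t⟩.
For [k U] to have type ⟨e,t⟩ with k of type t, U must be the function: U : ⟨t,⟨e,t⟩⟩.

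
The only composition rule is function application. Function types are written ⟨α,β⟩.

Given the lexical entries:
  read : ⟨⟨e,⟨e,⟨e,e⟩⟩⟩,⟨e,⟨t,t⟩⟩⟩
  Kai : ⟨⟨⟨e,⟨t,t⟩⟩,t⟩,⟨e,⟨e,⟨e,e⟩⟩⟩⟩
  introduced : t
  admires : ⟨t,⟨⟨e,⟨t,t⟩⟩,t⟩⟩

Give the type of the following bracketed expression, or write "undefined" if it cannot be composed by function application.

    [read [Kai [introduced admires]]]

⟨e,⟨t,t⟩⟩

[introduced admires]: ⟨t,⟨⟨e,⟨t,t⟩⟩,t⟩⟩ applied to t yields ⟨⟨e,⟨t,t⟩⟩,t⟩.
[Kai [introduced admires]]: ⟨⟨⟨e,⟨t,t⟩⟩,t⟩,⟨e,⟨e,⟨e,e⟩⟩⟩⟩ applied to ⟨⟨e,⟨t,t⟩⟩,t⟩ yields ⟨e,⟨e,⟨e,e⟩⟩⟩.
[read [Kai [introduced admires]]]: ⟨⟨e,⟨e,⟨e,e⟩⟩⟩,⟨e,⟨t,t⟩⟩⟩ applied to ⟨e,⟨e,⟨e,e⟩⟩⟩ yields ⟨e,⟨t,t⟩⟩.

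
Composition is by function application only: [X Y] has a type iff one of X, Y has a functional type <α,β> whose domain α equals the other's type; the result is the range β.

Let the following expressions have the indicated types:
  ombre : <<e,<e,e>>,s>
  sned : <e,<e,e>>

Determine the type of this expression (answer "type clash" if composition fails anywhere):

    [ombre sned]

s

[ombre sned]: ombre is <<e,<e,e>>,s>, sned is <e,<e,e>>; result s.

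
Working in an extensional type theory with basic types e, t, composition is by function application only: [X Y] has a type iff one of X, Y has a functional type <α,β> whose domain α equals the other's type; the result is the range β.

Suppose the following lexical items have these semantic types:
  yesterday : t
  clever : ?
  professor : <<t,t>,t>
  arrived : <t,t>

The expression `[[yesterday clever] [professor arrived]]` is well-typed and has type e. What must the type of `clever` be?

[[yesterday clever] [professor arrived]] must have type e. The sister [professor arrived] has type t; that is not a function onto e, so [yesterday clever] must be the functor, of type <t,e>.
[yesterday clever] must have type <t,e>. The sister yesterday has type t; that is not a function onto <t,e>, so clever must be the functor, of type <t,<t,e>>.

<t,<t,e>>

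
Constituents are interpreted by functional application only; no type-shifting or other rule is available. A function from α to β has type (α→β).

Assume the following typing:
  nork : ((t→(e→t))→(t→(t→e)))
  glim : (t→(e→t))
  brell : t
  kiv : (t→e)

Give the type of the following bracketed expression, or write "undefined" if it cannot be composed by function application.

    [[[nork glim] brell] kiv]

At [nork glim], nork : ((t→(e→t))→(t→(t→e))) takes glim : (t→(e→t)), giving (t→(t→e)).
At [[nork glim] brell], [nork glim] : (t→(t→e)) takes brell : t, giving (t→e).
[[[nork glim] brell] kiv]: (t→e) and (t→e) cannot combine by function application — type clash.

undefined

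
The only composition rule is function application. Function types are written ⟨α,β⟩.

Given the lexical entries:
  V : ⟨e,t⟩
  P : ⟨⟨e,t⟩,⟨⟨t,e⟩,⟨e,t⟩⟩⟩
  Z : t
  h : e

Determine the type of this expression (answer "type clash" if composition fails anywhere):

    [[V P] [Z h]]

[V P]: P is ⟨⟨e,t⟩,⟨⟨t,e⟩,⟨e,t⟩⟩⟩, V is ⟨e,t⟩; result ⟨⟨t,e⟩,⟨e,t⟩⟩.
At [Z h]: neither t nor e can take the other as argument; the node is ill-typed.

type clash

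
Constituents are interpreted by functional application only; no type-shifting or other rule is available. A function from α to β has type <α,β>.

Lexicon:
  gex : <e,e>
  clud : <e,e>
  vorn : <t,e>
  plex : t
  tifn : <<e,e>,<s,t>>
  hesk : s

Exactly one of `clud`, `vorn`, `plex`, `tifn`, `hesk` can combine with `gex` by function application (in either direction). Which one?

clud : <e,e> — gex needs e; clud needs e; neither fits.
vorn : <t,e> — gex needs e; vorn needs t; neither fits.
plex : t — gex needs e; plex needs nothing (atomic); neither fits.
tifn — combines: tifn : <<e,e>,<s,t>> takes gex : <e,e> as argument, giving <s,t>.
hesk : s — gex needs e; hesk needs nothing (atomic); neither fits.

tifn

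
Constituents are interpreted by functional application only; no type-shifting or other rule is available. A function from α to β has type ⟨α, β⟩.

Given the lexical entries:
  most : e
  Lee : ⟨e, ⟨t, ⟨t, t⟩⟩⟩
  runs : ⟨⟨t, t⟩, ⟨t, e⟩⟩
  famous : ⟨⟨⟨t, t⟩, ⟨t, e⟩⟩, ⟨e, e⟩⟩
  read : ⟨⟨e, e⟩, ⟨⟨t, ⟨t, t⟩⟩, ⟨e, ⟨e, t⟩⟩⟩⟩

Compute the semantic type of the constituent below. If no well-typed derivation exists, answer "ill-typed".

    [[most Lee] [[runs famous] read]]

⟨e, ⟨e, t⟩⟩

[most Lee]: functor Lee : ⟨e, ⟨t, ⟨t, t⟩⟩⟩, argument most : e; result ⟨t, ⟨t, t⟩⟩.
[runs famous]: functor famous : ⟨⟨⟨t, t⟩, ⟨t, e⟩⟩, ⟨e, e⟩⟩, argument runs : ⟨⟨t, t⟩, ⟨t, e⟩⟩; result ⟨e, e⟩.
[[runs famous] read]: functor read : ⟨⟨e, e⟩, ⟨⟨t, ⟨t, t⟩⟩, ⟨e, ⟨e, t⟩⟩⟩⟩, argument [runs famous] : ⟨e, e⟩; result ⟨⟨t, ⟨t, t⟩⟩, ⟨e, ⟨e, t⟩⟩⟩.
[[most Lee] [[runs famous] read]]: functor [[runs famous] read] : ⟨⟨t, ⟨t, t⟩⟩, ⟨e, ⟨e, t⟩⟩⟩, argument [most Lee] : ⟨t, ⟨t, t⟩⟩; result ⟨e, ⟨e, t⟩⟩.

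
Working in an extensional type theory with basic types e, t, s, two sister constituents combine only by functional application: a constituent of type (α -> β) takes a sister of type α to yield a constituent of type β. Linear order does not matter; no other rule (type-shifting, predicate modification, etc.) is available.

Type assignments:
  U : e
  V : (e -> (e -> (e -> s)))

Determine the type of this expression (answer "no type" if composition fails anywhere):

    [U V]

(e -> (e -> s))

[U V] — V of type (e -> (e -> (e -> s))) combines with U of type e: type (e -> (e -> s)).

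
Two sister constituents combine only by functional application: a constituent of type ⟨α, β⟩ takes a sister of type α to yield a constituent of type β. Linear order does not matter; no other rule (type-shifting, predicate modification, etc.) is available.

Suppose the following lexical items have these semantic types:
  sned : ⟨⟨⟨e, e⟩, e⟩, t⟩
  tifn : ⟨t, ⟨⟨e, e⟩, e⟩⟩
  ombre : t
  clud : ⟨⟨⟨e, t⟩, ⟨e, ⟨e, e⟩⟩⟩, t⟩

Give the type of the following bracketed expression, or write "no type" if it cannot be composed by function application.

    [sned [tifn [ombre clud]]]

no type

At [ombre clud]: neither t nor ⟨⟨⟨e, t⟩, ⟨e, ⟨e, e⟩⟩⟩, t⟩ can take the other as argument; the node is ill-typed.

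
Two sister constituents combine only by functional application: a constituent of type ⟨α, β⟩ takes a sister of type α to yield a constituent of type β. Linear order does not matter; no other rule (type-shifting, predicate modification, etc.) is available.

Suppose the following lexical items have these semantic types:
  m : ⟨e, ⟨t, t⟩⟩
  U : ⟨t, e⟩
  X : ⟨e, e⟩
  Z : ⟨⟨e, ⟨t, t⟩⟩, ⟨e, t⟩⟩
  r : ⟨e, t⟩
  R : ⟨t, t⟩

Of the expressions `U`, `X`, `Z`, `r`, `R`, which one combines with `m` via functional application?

Z

U : ⟨t, e⟩ — no; m wants e, and U wants t.
X : ⟨e, e⟩ — no; m wants e, and X wants e.
Z — combines: Z : ⟨⟨e, ⟨t, t⟩⟩, ⟨e, t⟩⟩ takes m : ⟨e, ⟨t, t⟩⟩ as argument, giving ⟨e, t⟩.
r : ⟨e, t⟩ — no; m wants e, and r wants e.
R : ⟨t, t⟩ — no; m wants e, and R wants t.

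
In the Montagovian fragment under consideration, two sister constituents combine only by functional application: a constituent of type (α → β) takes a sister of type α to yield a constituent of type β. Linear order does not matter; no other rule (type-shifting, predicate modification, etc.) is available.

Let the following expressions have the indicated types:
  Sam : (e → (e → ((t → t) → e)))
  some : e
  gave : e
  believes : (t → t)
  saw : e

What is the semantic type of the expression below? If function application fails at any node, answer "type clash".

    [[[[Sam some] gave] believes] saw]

type clash

[Sam some]: functor Sam : (e → (e → ((t → t) → e))), argument some : e; result (e → ((t → t) → e)).
[[Sam some] gave]: functor [Sam some] : (e → ((t → t) → e)), argument gave : e; result ((t → t) → e).
[[[Sam some] gave] believes]: functor [[Sam some] gave] : ((t → t) → e), argument believes : (t → t); result e.
[[[[Sam some] gave] believes] saw]: e and e cannot combine by function application — type clash.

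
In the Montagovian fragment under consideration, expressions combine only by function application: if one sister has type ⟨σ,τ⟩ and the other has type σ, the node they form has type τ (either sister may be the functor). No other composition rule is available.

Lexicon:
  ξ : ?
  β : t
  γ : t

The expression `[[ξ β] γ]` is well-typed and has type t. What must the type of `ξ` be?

⟨t,⟨t,t⟩⟩

[[ξ β] γ] is required to be t. γ : t cannot yield t as functor, so [ξ β] : ⟨t,t⟩.
[ξ β] is required to be ⟨t,t⟩. β : t cannot yield ⟨t,t⟩ as functor, so ξ : ⟨t,⟨t,t⟩⟩.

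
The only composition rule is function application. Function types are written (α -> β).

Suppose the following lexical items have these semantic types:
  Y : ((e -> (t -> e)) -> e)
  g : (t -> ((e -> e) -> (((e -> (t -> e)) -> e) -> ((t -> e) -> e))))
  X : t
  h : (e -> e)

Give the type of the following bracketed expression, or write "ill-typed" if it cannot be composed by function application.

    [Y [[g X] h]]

((t -> e) -> e)

[g X] — g of type (t -> ((e -> e) -> (((e -> (t -> e)) -> e) -> ((t -> e) -> e)))) combines with X of type t: type ((e -> e) -> (((e -> (t -> e)) -> e) -> ((t -> e) -> e))).
[[g X] h] — [g X] of type ((e -> e) -> (((e -> (t -> e)) -> e) -> ((t -> e) -> e))) combines with h of type (e -> e): type (((e -> (t -> e)) -> e) -> ((t -> e) -> e)).
[Y [[g X] h]] — [[g X] h] of type (((e -> (t -> e)) -> e) -> ((t -> e) -> e)) combines with Y of type ((e -> (t -> e)) -> e): type ((t -> e) -> e).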